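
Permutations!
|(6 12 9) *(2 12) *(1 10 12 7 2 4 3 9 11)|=|(1 10 12 11)(2 7)(3 9 6 4)|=4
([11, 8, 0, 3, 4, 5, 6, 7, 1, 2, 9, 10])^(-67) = (0 9 11 2 10)(1 8)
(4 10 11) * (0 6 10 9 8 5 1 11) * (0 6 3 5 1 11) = (0 3 5 11 4 9 8 1)(6 10) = [3, 0, 2, 5, 9, 11, 10, 7, 1, 8, 6, 4]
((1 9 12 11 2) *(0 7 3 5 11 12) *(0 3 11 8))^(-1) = (12)(0 8 5 3 9 1 2 11 7)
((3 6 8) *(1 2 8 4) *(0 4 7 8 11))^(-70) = (11)(3 7)(6 8)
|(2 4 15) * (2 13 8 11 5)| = 7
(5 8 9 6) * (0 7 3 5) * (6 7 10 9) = (0 10 9 7 3 5 8 6) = [10, 1, 2, 5, 4, 8, 0, 3, 6, 7, 9]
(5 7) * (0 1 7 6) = [1, 7, 2, 3, 4, 6, 0, 5] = (0 1 7 5 6)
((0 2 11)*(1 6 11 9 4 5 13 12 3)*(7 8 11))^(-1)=((0 2 9 4 5 13 12 3 1 6 7 8 11))^(-1)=(0 11 8 7 6 1 3 12 13 5 4 9 2)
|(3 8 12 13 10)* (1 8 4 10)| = |(1 8 12 13)(3 4 10)| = 12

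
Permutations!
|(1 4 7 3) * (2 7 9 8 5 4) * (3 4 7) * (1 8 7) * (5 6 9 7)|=|(1 2 3 8 6 9 5)(4 7)|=14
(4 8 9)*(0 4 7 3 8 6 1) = [4, 0, 2, 8, 6, 5, 1, 3, 9, 7] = (0 4 6 1)(3 8 9 7)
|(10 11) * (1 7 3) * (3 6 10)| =6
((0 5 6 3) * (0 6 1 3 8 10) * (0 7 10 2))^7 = (7 10) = ((0 5 1 3 6 8 2)(7 10))^7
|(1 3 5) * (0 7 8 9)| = |(0 7 8 9)(1 3 5)| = 12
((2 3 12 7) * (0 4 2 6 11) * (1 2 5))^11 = (0 4 5 1 2 3 12 7 6 11)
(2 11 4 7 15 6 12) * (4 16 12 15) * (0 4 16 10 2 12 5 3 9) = [4, 1, 11, 9, 7, 3, 15, 16, 8, 0, 2, 10, 12, 13, 14, 6, 5] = (0 4 7 16 5 3 9)(2 11 10)(6 15)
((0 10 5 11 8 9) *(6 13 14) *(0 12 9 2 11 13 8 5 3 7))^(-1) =((0 10 3 7)(2 11 5 13 14 6 8)(9 12))^(-1) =(0 7 3 10)(2 8 6 14 13 5 11)(9 12)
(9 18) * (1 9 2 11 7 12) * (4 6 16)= [0, 9, 11, 3, 6, 5, 16, 12, 8, 18, 10, 7, 1, 13, 14, 15, 4, 17, 2]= (1 9 18 2 11 7 12)(4 6 16)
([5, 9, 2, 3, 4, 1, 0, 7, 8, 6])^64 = (0 6 9 1 5)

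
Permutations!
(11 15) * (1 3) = (1 3)(11 15) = [0, 3, 2, 1, 4, 5, 6, 7, 8, 9, 10, 15, 12, 13, 14, 11]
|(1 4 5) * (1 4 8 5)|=4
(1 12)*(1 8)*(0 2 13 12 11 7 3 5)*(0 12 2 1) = (0 1 11 7 3 5 12 8)(2 13) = [1, 11, 13, 5, 4, 12, 6, 3, 0, 9, 10, 7, 8, 2]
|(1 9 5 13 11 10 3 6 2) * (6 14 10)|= |(1 9 5 13 11 6 2)(3 14 10)|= 21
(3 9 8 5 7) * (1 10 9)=(1 10 9 8 5 7 3)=[0, 10, 2, 1, 4, 7, 6, 3, 5, 8, 9]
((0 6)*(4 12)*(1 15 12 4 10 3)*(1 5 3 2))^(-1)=((0 6)(1 15 12 10 2)(3 5))^(-1)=(0 6)(1 2 10 12 15)(3 5)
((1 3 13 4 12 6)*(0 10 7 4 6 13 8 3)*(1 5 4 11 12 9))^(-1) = (0 1 9 4 5 6 13 12 11 7 10)(3 8)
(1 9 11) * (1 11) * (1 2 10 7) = (11)(1 9 2 10 7) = [0, 9, 10, 3, 4, 5, 6, 1, 8, 2, 7, 11]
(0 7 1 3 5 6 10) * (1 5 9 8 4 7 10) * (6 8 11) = (0 10)(1 3 9 11 6)(4 7 5 8) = [10, 3, 2, 9, 7, 8, 1, 5, 4, 11, 0, 6]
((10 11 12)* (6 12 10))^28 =(12)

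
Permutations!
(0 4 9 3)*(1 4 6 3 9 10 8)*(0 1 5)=(0 6 3 1 4 10 8 5)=[6, 4, 2, 1, 10, 0, 3, 7, 5, 9, 8]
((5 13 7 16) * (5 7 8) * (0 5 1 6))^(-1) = (0 6 1 8 13 5)(7 16)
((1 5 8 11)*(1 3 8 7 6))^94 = ((1 5 7 6)(3 8 11))^94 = (1 7)(3 8 11)(5 6)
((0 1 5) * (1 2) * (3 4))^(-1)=((0 2 1 5)(3 4))^(-1)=(0 5 1 2)(3 4)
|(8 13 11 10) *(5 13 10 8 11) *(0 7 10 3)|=6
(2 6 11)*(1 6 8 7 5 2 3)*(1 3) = (1 6 11)(2 8 7 5) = [0, 6, 8, 3, 4, 2, 11, 5, 7, 9, 10, 1]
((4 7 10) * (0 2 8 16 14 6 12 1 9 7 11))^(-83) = (0 9 16 4 12 2 7 14 11 1 8 10 6)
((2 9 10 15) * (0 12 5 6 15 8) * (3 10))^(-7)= (0 6 9 8 5 2 10 12 15 3)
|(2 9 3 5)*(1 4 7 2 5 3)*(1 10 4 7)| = 6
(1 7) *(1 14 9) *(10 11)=(1 7 14 9)(10 11)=[0, 7, 2, 3, 4, 5, 6, 14, 8, 1, 11, 10, 12, 13, 9]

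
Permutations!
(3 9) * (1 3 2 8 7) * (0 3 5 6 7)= (0 3 9 2 8)(1 5 6 7)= [3, 5, 8, 9, 4, 6, 7, 1, 0, 2]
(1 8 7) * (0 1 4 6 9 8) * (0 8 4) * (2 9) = (0 1 8 7)(2 9 4 6) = [1, 8, 9, 3, 6, 5, 2, 0, 7, 4]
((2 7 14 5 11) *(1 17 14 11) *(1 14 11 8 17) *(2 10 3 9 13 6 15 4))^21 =(2 6 3 17)(4 13 10 8)(5 14)(7 15 9 11)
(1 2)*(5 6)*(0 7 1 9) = (0 7 1 2 9)(5 6) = [7, 2, 9, 3, 4, 6, 5, 1, 8, 0]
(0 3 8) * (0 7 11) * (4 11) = (0 3 8 7 4 11) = [3, 1, 2, 8, 11, 5, 6, 4, 7, 9, 10, 0]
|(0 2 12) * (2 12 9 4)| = |(0 12)(2 9 4)| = 6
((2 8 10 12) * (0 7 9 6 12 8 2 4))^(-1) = (0 4 12 6 9 7)(8 10)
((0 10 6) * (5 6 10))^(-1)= ((10)(0 5 6))^(-1)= (10)(0 6 5)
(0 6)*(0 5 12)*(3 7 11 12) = (0 6 5 3 7 11 12) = [6, 1, 2, 7, 4, 3, 5, 11, 8, 9, 10, 12, 0]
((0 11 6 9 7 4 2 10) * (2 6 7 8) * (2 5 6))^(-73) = (0 10 2 4 7 11)(5 8 9 6)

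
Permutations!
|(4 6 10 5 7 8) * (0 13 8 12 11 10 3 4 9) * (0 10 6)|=|(0 13 8 9 10 5 7 12 11 6 3 4)|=12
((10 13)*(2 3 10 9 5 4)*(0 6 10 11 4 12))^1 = (0 6 10 13 9 5 12)(2 3 11 4) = ((0 6 10 13 9 5 12)(2 3 11 4))^1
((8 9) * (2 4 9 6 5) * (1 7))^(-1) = (1 7)(2 5 6 8 9 4)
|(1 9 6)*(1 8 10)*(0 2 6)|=|(0 2 6 8 10 1 9)|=7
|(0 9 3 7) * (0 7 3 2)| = 3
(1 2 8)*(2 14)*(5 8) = (1 14 2 5 8) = [0, 14, 5, 3, 4, 8, 6, 7, 1, 9, 10, 11, 12, 13, 2]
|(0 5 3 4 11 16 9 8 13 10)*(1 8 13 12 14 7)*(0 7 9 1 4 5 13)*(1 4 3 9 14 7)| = |(0 13 10 1 8 12 7 3 5 9)(4 11 16)| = 30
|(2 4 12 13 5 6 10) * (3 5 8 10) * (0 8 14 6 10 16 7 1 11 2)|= |(0 8 16 7 1 11 2 4 12 13 14 6 3 5 10)|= 15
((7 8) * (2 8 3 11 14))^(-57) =(2 3)(7 14)(8 11)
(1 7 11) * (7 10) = (1 10 7 11) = [0, 10, 2, 3, 4, 5, 6, 11, 8, 9, 7, 1]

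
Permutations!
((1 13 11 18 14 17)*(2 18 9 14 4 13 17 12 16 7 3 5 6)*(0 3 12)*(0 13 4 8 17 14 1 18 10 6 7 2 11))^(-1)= ((0 3 5 7 12 16 2 10 6 11 9 1 14 13)(8 17 18))^(-1)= (0 13 14 1 9 11 6 10 2 16 12 7 5 3)(8 18 17)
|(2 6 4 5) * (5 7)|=5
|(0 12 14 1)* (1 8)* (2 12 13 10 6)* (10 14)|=20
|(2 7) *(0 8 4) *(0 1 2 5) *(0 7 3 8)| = 10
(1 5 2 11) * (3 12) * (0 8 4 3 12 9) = [8, 5, 11, 9, 3, 2, 6, 7, 4, 0, 10, 1, 12] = (12)(0 8 4 3 9)(1 5 2 11)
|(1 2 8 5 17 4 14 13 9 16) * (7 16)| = |(1 2 8 5 17 4 14 13 9 7 16)| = 11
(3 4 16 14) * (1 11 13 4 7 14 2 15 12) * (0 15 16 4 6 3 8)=(0 15 12 1 11 13 6 3 7 14 8)(2 16)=[15, 11, 16, 7, 4, 5, 3, 14, 0, 9, 10, 13, 1, 6, 8, 12, 2]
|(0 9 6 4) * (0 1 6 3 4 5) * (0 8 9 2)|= 14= |(0 2)(1 6 5 8 9 3 4)|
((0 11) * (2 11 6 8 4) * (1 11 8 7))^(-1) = ((0 6 7 1 11)(2 8 4))^(-1) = (0 11 1 7 6)(2 4 8)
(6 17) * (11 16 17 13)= (6 13 11 16 17)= [0, 1, 2, 3, 4, 5, 13, 7, 8, 9, 10, 16, 12, 11, 14, 15, 17, 6]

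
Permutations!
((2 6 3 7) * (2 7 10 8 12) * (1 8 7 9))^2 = (1 12 6 10 9 8 2 3 7) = ((1 8 12 2 6 3 10 7 9))^2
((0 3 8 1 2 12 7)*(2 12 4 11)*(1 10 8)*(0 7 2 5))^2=((0 3 1 12 2 4 11 5)(8 10))^2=(0 1 2 11)(3 12 4 5)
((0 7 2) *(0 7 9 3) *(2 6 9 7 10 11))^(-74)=(0 7 6 9 3)(2 10 11)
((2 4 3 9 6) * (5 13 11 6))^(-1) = ((2 4 3 9 5 13 11 6))^(-1) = (2 6 11 13 5 9 3 4)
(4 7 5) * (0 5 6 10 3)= [5, 1, 2, 0, 7, 4, 10, 6, 8, 9, 3]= (0 5 4 7 6 10 3)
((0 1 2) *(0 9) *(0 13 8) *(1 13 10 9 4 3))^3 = ((0 13 8)(1 2 4 3)(9 10))^3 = (13)(1 3 4 2)(9 10)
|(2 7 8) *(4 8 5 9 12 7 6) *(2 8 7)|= 7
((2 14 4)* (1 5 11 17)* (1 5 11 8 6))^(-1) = (1 6 8 5 17 11)(2 4 14)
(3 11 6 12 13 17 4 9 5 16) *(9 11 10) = (3 10 9 5 16)(4 11 6 12 13 17) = [0, 1, 2, 10, 11, 16, 12, 7, 8, 5, 9, 6, 13, 17, 14, 15, 3, 4]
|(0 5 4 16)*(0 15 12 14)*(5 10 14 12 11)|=15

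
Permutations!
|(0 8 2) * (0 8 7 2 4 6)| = 6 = |(0 7 2 8 4 6)|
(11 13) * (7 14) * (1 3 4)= (1 3 4)(7 14)(11 13)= [0, 3, 2, 4, 1, 5, 6, 14, 8, 9, 10, 13, 12, 11, 7]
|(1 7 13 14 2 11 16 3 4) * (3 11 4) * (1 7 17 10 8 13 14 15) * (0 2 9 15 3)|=26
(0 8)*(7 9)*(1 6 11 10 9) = [8, 6, 2, 3, 4, 5, 11, 1, 0, 7, 9, 10] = (0 8)(1 6 11 10 9 7)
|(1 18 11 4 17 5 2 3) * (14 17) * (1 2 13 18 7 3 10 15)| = |(1 7 3 2 10 15)(4 14 17 5 13 18 11)| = 42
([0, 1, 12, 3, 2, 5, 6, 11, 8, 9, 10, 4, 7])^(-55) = [0, 1, 2, 3, 4, 5, 6, 7, 8, 9, 10, 11, 12]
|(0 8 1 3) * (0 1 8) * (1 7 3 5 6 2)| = |(8)(1 5 6 2)(3 7)| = 4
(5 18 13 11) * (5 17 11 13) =[0, 1, 2, 3, 4, 18, 6, 7, 8, 9, 10, 17, 12, 13, 14, 15, 16, 11, 5] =(5 18)(11 17)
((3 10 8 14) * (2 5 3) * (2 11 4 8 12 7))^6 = ((2 5 3 10 12 7)(4 8 14 11))^6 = (4 14)(8 11)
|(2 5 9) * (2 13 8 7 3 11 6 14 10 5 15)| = |(2 15)(3 11 6 14 10 5 9 13 8 7)| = 10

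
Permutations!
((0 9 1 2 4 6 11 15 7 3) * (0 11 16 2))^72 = ((0 9 1)(2 4 6 16)(3 11 15 7))^72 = (16)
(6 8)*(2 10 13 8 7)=(2 10 13 8 6 7)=[0, 1, 10, 3, 4, 5, 7, 2, 6, 9, 13, 11, 12, 8]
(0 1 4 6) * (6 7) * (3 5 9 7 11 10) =(0 1 4 11 10 3 5 9 7 6) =[1, 4, 2, 5, 11, 9, 0, 6, 8, 7, 3, 10]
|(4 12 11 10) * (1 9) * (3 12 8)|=|(1 9)(3 12 11 10 4 8)|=6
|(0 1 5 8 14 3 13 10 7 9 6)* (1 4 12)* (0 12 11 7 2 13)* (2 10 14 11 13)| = |(0 4 13 14 3)(1 5 8 11 7 9 6 12)| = 40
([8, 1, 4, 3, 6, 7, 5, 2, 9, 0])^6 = (9)(2 4 6 5 7)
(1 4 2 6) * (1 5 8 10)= [0, 4, 6, 3, 2, 8, 5, 7, 10, 9, 1]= (1 4 2 6 5 8 10)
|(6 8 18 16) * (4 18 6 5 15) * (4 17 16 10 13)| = 4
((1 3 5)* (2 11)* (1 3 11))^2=(1 2 11)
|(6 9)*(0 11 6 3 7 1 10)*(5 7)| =9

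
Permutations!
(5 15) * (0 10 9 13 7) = [10, 1, 2, 3, 4, 15, 6, 0, 8, 13, 9, 11, 12, 7, 14, 5] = (0 10 9 13 7)(5 15)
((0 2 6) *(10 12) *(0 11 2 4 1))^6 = (12)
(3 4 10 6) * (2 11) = (2 11)(3 4 10 6) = [0, 1, 11, 4, 10, 5, 3, 7, 8, 9, 6, 2]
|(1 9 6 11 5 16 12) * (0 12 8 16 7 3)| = 18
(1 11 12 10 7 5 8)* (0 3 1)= [3, 11, 2, 1, 4, 8, 6, 5, 0, 9, 7, 12, 10]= (0 3 1 11 12 10 7 5 8)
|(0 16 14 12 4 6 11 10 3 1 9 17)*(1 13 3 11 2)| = 10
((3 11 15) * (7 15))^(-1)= ((3 11 7 15))^(-1)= (3 15 7 11)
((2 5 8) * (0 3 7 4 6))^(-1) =((0 3 7 4 6)(2 5 8))^(-1) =(0 6 4 7 3)(2 8 5)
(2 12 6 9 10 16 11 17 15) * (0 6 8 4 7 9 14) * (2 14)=(0 6 2 12 8 4 7 9 10 16 11 17 15 14)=[6, 1, 12, 3, 7, 5, 2, 9, 4, 10, 16, 17, 8, 13, 0, 14, 11, 15]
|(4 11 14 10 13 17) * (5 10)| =|(4 11 14 5 10 13 17)| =7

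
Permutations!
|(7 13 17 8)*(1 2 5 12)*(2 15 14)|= 12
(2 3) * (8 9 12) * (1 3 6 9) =(1 3 2 6 9 12 8) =[0, 3, 6, 2, 4, 5, 9, 7, 1, 12, 10, 11, 8]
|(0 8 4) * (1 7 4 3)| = 6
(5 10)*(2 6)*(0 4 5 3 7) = (0 4 5 10 3 7)(2 6) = [4, 1, 6, 7, 5, 10, 2, 0, 8, 9, 3]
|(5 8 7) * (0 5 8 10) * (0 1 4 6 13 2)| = 8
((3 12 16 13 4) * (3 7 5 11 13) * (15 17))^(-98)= (17)(3 12 16)(4 5 13 7 11)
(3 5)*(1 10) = (1 10)(3 5) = [0, 10, 2, 5, 4, 3, 6, 7, 8, 9, 1]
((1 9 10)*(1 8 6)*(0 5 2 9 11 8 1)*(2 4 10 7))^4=(0 1)(2 9 7)(4 8)(5 11)(6 10)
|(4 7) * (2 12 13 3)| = 4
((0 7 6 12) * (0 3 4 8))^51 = ((0 7 6 12 3 4 8))^51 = (0 6 3 8 7 12 4)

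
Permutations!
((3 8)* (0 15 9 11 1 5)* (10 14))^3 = (0 11)(1 15)(3 8)(5 9)(10 14)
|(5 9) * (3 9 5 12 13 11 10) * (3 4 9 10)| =7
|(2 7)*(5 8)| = 2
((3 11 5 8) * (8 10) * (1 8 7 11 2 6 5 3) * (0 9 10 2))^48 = ((0 9 10 7 11 3)(1 8)(2 6 5))^48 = (11)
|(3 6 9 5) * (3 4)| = 5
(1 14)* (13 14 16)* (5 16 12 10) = (1 12 10 5 16 13 14) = [0, 12, 2, 3, 4, 16, 6, 7, 8, 9, 5, 11, 10, 14, 1, 15, 13]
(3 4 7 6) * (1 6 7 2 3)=(7)(1 6)(2 3 4)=[0, 6, 3, 4, 2, 5, 1, 7]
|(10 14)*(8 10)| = |(8 10 14)| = 3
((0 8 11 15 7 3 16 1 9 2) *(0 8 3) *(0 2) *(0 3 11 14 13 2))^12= (16)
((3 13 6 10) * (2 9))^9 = ((2 9)(3 13 6 10))^9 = (2 9)(3 13 6 10)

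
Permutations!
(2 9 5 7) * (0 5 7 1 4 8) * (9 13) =(0 5 1 4 8)(2 13 9 7) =[5, 4, 13, 3, 8, 1, 6, 2, 0, 7, 10, 11, 12, 9]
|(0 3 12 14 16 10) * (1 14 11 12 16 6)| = |(0 3 16 10)(1 14 6)(11 12)| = 12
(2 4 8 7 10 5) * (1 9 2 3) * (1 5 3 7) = (1 9 2 4 8)(3 5 7 10) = [0, 9, 4, 5, 8, 7, 6, 10, 1, 2, 3]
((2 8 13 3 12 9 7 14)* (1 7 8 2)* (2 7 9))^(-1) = ((1 9 8 13 3 12 2 7 14))^(-1) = (1 14 7 2 12 3 13 8 9)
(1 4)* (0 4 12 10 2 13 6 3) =(0 4 1 12 10 2 13 6 3) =[4, 12, 13, 0, 1, 5, 3, 7, 8, 9, 2, 11, 10, 6]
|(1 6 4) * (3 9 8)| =3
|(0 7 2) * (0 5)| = 4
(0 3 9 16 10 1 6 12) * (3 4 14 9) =[4, 6, 2, 3, 14, 5, 12, 7, 8, 16, 1, 11, 0, 13, 9, 15, 10] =(0 4 14 9 16 10 1 6 12)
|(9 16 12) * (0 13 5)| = 3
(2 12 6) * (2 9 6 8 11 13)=(2 12 8 11 13)(6 9)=[0, 1, 12, 3, 4, 5, 9, 7, 11, 6, 10, 13, 8, 2]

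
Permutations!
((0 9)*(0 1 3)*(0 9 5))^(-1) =((0 5)(1 3 9))^(-1) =(0 5)(1 9 3)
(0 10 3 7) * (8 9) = (0 10 3 7)(8 9) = [10, 1, 2, 7, 4, 5, 6, 0, 9, 8, 3]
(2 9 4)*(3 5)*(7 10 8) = (2 9 4)(3 5)(7 10 8) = [0, 1, 9, 5, 2, 3, 6, 10, 7, 4, 8]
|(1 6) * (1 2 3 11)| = |(1 6 2 3 11)| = 5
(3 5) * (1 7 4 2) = (1 7 4 2)(3 5) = [0, 7, 1, 5, 2, 3, 6, 4]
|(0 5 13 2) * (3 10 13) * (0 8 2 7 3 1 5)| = |(1 5)(2 8)(3 10 13 7)| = 4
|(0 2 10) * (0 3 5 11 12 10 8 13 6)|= |(0 2 8 13 6)(3 5 11 12 10)|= 5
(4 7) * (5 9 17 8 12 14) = (4 7)(5 9 17 8 12 14) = [0, 1, 2, 3, 7, 9, 6, 4, 12, 17, 10, 11, 14, 13, 5, 15, 16, 8]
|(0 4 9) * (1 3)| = 6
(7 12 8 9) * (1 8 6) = (1 8 9 7 12 6) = [0, 8, 2, 3, 4, 5, 1, 12, 9, 7, 10, 11, 6]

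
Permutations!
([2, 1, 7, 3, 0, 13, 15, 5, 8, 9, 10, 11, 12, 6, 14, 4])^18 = [7, 1, 5, 3, 2, 6, 4, 13, 8, 9, 10, 11, 12, 15, 14, 0]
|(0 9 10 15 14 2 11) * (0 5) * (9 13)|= |(0 13 9 10 15 14 2 11 5)|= 9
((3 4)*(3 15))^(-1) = (3 15 4)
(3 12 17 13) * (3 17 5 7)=(3 12 5 7)(13 17)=[0, 1, 2, 12, 4, 7, 6, 3, 8, 9, 10, 11, 5, 17, 14, 15, 16, 13]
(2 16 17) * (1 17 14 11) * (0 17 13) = (0 17 2 16 14 11 1 13) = [17, 13, 16, 3, 4, 5, 6, 7, 8, 9, 10, 1, 12, 0, 11, 15, 14, 2]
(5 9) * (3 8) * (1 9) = (1 9 5)(3 8) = [0, 9, 2, 8, 4, 1, 6, 7, 3, 5]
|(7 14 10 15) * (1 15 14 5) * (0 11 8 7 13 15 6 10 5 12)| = 10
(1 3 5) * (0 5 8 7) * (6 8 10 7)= [5, 3, 2, 10, 4, 1, 8, 0, 6, 9, 7]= (0 5 1 3 10 7)(6 8)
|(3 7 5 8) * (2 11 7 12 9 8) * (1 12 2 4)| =10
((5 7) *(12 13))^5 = ((5 7)(12 13))^5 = (5 7)(12 13)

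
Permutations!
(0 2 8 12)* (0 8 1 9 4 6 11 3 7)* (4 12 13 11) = (0 2 1 9 12 8 13 11 3 7)(4 6) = [2, 9, 1, 7, 6, 5, 4, 0, 13, 12, 10, 3, 8, 11]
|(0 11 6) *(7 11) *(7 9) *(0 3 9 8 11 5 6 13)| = |(0 8 11 13)(3 9 7 5 6)| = 20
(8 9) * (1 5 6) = (1 5 6)(8 9) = [0, 5, 2, 3, 4, 6, 1, 7, 9, 8]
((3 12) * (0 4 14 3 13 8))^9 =(0 14 12 8 4 3 13) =((0 4 14 3 12 13 8))^9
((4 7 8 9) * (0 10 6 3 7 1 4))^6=(0 9 8 7 3 6 10)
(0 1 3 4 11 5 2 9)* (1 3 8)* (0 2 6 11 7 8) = (0 3 4 7 8 1)(2 9)(5 6 11) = [3, 0, 9, 4, 7, 6, 11, 8, 1, 2, 10, 5]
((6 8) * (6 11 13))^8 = (13)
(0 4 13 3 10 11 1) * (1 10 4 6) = (0 6 1)(3 4 13)(10 11) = [6, 0, 2, 4, 13, 5, 1, 7, 8, 9, 11, 10, 12, 3]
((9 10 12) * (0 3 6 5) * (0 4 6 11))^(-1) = (0 11 3)(4 5 6)(9 12 10)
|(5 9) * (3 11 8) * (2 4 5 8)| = 7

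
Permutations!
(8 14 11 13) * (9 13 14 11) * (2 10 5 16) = (2 10 5 16)(8 11 14 9 13) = [0, 1, 10, 3, 4, 16, 6, 7, 11, 13, 5, 14, 12, 8, 9, 15, 2]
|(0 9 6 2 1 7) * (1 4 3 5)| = 9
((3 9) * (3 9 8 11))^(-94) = ((3 8 11))^(-94) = (3 11 8)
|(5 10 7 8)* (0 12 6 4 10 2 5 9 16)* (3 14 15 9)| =12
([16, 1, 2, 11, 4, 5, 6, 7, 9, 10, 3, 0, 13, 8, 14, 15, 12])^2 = [12, 1, 2, 0, 4, 5, 6, 7, 10, 3, 11, 16, 8, 9, 14, 15, 13]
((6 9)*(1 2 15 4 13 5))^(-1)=((1 2 15 4 13 5)(6 9))^(-1)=(1 5 13 4 15 2)(6 9)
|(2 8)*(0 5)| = |(0 5)(2 8)| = 2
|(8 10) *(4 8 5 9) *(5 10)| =|(10)(4 8 5 9)| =4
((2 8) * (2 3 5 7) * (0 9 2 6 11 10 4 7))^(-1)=(0 5 3 8 2 9)(4 10 11 6 7)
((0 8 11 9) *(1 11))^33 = (0 11 8 9 1)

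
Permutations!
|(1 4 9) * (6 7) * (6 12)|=|(1 4 9)(6 7 12)|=3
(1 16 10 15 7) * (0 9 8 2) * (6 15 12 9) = [6, 16, 0, 3, 4, 5, 15, 1, 2, 8, 12, 11, 9, 13, 14, 7, 10] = (0 6 15 7 1 16 10 12 9 8 2)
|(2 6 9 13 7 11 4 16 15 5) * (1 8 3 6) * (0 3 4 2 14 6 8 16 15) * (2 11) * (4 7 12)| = 56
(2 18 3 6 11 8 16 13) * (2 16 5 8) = (2 18 3 6 11)(5 8)(13 16) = [0, 1, 18, 6, 4, 8, 11, 7, 5, 9, 10, 2, 12, 16, 14, 15, 13, 17, 3]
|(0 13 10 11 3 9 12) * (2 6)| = |(0 13 10 11 3 9 12)(2 6)| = 14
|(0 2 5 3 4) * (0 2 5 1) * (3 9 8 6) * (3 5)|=|(0 3 4 2 1)(5 9 8 6)|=20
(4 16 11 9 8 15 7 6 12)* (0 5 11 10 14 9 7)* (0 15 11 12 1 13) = [5, 13, 2, 3, 16, 12, 1, 6, 11, 8, 14, 7, 4, 0, 9, 15, 10] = (0 5 12 4 16 10 14 9 8 11 7 6 1 13)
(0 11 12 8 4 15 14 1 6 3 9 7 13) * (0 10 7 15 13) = [11, 6, 2, 9, 13, 5, 3, 0, 4, 15, 7, 12, 8, 10, 1, 14] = (0 11 12 8 4 13 10 7)(1 6 3 9 15 14)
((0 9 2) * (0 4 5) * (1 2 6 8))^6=(0 4 1 6)(2 8 9 5)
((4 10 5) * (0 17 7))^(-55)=((0 17 7)(4 10 5))^(-55)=(0 7 17)(4 5 10)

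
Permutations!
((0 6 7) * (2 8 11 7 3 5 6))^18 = (0 11 2 7 8)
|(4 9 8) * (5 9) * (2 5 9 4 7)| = |(2 5 4 9 8 7)| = 6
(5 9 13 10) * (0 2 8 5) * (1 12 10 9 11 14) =(0 2 8 5 11 14 1 12 10)(9 13) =[2, 12, 8, 3, 4, 11, 6, 7, 5, 13, 0, 14, 10, 9, 1]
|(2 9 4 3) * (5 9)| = |(2 5 9 4 3)| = 5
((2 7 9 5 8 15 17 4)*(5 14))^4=((2 7 9 14 5 8 15 17 4))^4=(2 5 4 14 17 9 15 7 8)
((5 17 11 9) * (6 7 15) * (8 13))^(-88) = (17)(6 15 7)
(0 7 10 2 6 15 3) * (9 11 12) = (0 7 10 2 6 15 3)(9 11 12) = [7, 1, 6, 0, 4, 5, 15, 10, 8, 11, 2, 12, 9, 13, 14, 3]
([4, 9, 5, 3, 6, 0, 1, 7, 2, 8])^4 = [9, 5, 6, 3, 8, 1, 2, 7, 4, 0]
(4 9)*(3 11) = (3 11)(4 9) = [0, 1, 2, 11, 9, 5, 6, 7, 8, 4, 10, 3]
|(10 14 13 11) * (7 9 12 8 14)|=|(7 9 12 8 14 13 11 10)|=8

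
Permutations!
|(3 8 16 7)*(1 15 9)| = 12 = |(1 15 9)(3 8 16 7)|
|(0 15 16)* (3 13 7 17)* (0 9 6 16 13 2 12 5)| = 9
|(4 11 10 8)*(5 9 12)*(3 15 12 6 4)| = |(3 15 12 5 9 6 4 11 10 8)| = 10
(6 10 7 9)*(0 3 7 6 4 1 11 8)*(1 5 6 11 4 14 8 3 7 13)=(0 7 9 14 8)(1 4 5 6 10 11 3 13)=[7, 4, 2, 13, 5, 6, 10, 9, 0, 14, 11, 3, 12, 1, 8]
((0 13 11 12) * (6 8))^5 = (0 13 11 12)(6 8)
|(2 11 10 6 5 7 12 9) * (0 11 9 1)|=8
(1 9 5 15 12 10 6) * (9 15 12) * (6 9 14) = (1 15 14 6)(5 12 10 9) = [0, 15, 2, 3, 4, 12, 1, 7, 8, 5, 9, 11, 10, 13, 6, 14]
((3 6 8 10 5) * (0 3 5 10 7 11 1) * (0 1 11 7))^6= (11)(0 6)(3 8)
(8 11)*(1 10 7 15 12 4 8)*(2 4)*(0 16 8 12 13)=(0 16 8 11 1 10 7 15 13)(2 4 12)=[16, 10, 4, 3, 12, 5, 6, 15, 11, 9, 7, 1, 2, 0, 14, 13, 8]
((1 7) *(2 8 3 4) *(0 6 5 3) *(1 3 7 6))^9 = (8)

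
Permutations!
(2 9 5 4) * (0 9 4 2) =(0 9 5 2 4) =[9, 1, 4, 3, 0, 2, 6, 7, 8, 5]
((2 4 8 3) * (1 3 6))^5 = (1 6 8 4 2 3)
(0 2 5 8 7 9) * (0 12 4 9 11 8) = (0 2 5)(4 9 12)(7 11 8) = [2, 1, 5, 3, 9, 0, 6, 11, 7, 12, 10, 8, 4]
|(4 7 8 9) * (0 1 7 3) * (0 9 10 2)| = 6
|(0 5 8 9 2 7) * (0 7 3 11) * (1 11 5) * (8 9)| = |(0 1 11)(2 3 5 9)| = 12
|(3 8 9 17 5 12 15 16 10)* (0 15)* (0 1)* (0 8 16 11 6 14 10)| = 24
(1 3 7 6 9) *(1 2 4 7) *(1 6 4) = (1 3 6 9 2)(4 7) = [0, 3, 1, 6, 7, 5, 9, 4, 8, 2]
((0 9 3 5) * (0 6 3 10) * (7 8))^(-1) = ((0 9 10)(3 5 6)(7 8))^(-1) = (0 10 9)(3 6 5)(7 8)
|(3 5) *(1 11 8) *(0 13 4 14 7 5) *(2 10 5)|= |(0 13 4 14 7 2 10 5 3)(1 11 8)|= 9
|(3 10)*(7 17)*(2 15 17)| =|(2 15 17 7)(3 10)| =4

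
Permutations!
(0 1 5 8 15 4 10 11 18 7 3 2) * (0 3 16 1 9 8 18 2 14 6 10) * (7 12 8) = (0 9 7 16 1 5 18 12 8 15 4)(2 3 14 6 10 11) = [9, 5, 3, 14, 0, 18, 10, 16, 15, 7, 11, 2, 8, 13, 6, 4, 1, 17, 12]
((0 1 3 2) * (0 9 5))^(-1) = ((0 1 3 2 9 5))^(-1) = (0 5 9 2 3 1)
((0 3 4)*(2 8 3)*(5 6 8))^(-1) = (0 4 3 8 6 5 2)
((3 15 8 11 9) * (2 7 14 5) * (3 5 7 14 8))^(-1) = ((2 14 7 8 11 9 5)(3 15))^(-1) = (2 5 9 11 8 7 14)(3 15)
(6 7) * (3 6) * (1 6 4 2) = (1 6 7 3 4 2) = [0, 6, 1, 4, 2, 5, 7, 3]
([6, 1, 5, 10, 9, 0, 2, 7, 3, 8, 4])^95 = (10)(0 5 2 6)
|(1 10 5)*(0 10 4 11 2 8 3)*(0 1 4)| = 9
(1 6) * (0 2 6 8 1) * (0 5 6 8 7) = (0 2 8 1 7)(5 6) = [2, 7, 8, 3, 4, 6, 5, 0, 1]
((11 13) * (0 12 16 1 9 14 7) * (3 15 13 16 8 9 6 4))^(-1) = (0 7 14 9 8 12)(1 16 11 13 15 3 4 6)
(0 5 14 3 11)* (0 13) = [5, 1, 2, 11, 4, 14, 6, 7, 8, 9, 10, 13, 12, 0, 3] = (0 5 14 3 11 13)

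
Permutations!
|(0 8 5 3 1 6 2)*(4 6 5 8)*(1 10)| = |(0 4 6 2)(1 5 3 10)| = 4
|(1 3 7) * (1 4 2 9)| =6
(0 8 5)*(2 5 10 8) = [2, 1, 5, 3, 4, 0, 6, 7, 10, 9, 8] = (0 2 5)(8 10)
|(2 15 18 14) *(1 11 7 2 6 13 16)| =10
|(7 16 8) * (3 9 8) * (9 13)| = 6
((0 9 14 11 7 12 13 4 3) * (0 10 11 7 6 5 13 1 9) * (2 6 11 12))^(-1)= (1 12 10 3 4 13 5 6 2 7 14 9)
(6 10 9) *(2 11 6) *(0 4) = (0 4)(2 11 6 10 9) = [4, 1, 11, 3, 0, 5, 10, 7, 8, 2, 9, 6]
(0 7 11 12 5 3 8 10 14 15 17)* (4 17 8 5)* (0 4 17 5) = (0 7 11 12 17 4 5 3)(8 10 14 15) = [7, 1, 2, 0, 5, 3, 6, 11, 10, 9, 14, 12, 17, 13, 15, 8, 16, 4]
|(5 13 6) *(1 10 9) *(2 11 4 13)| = |(1 10 9)(2 11 4 13 6 5)| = 6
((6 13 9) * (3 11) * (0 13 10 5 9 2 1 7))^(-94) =(0 13 2 1 7)(5 6)(9 10) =((0 13 2 1 7)(3 11)(5 9 6 10))^(-94)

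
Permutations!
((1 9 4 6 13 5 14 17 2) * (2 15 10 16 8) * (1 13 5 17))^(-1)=(1 14 5 6 4 9)(2 8 16 10 15 17 13)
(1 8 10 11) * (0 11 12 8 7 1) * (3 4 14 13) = [11, 7, 2, 4, 14, 5, 6, 1, 10, 9, 12, 0, 8, 3, 13] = (0 11)(1 7)(3 4 14 13)(8 10 12)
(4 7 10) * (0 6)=(0 6)(4 7 10)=[6, 1, 2, 3, 7, 5, 0, 10, 8, 9, 4]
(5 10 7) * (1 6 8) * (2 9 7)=(1 6 8)(2 9 7 5 10)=[0, 6, 9, 3, 4, 10, 8, 5, 1, 7, 2]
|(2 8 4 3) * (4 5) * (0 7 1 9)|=20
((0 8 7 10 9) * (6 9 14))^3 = ((0 8 7 10 14 6 9))^3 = (0 10 9 7 6 8 14)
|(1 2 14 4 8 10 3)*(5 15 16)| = 21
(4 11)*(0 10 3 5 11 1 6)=(0 10 3 5 11 4 1 6)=[10, 6, 2, 5, 1, 11, 0, 7, 8, 9, 3, 4]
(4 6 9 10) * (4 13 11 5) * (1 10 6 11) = (1 10 13)(4 11 5)(6 9) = [0, 10, 2, 3, 11, 4, 9, 7, 8, 6, 13, 5, 12, 1]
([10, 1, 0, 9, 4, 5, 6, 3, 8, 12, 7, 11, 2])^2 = (0 7 9 2 10 3 12)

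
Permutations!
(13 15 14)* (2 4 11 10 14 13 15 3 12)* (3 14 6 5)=(2 4 11 10 6 5 3 12)(13 14 15)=[0, 1, 4, 12, 11, 3, 5, 7, 8, 9, 6, 10, 2, 14, 15, 13]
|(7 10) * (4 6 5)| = |(4 6 5)(7 10)| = 6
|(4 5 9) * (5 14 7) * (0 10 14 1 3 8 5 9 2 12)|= |(0 10 14 7 9 4 1 3 8 5 2 12)|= 12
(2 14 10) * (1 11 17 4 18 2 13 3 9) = (1 11 17 4 18 2 14 10 13 3 9) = [0, 11, 14, 9, 18, 5, 6, 7, 8, 1, 13, 17, 12, 3, 10, 15, 16, 4, 2]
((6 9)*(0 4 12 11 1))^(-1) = (0 1 11 12 4)(6 9)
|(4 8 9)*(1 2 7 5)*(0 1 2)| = |(0 1)(2 7 5)(4 8 9)| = 6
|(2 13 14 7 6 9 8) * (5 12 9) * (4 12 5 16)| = 10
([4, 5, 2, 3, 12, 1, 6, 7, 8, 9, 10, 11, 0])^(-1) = (0 12 4)(1 5)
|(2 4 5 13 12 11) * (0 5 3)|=8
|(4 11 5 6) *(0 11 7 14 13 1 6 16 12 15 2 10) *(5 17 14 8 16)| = 15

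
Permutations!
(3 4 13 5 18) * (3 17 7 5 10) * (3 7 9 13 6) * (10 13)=(3 4 6)(5 18 17 9 10 7)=[0, 1, 2, 4, 6, 18, 3, 5, 8, 10, 7, 11, 12, 13, 14, 15, 16, 9, 17]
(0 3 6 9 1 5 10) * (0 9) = (0 3 6)(1 5 10 9) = [3, 5, 2, 6, 4, 10, 0, 7, 8, 1, 9]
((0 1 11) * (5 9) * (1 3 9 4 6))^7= (0 11 1 6 4 5 9 3)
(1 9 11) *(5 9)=(1 5 9 11)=[0, 5, 2, 3, 4, 9, 6, 7, 8, 11, 10, 1]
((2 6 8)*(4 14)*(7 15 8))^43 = ((2 6 7 15 8)(4 14))^43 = (2 15 6 8 7)(4 14)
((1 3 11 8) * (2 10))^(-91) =(1 3 11 8)(2 10)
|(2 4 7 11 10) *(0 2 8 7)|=12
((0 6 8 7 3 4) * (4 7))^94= ((0 6 8 4)(3 7))^94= (0 8)(4 6)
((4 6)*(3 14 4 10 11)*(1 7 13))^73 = ((1 7 13)(3 14 4 6 10 11))^73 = (1 7 13)(3 14 4 6 10 11)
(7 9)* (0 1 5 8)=(0 1 5 8)(7 9)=[1, 5, 2, 3, 4, 8, 6, 9, 0, 7]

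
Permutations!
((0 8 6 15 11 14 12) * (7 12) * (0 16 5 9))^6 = (0 7 8 12 6 16 15 5 11 9 14)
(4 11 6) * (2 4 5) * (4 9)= [0, 1, 9, 3, 11, 2, 5, 7, 8, 4, 10, 6]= (2 9 4 11 6 5)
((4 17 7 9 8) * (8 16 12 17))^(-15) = ((4 8)(7 9 16 12 17))^(-15) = (17)(4 8)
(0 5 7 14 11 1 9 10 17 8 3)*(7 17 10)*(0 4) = [5, 9, 2, 4, 0, 17, 6, 14, 3, 7, 10, 1, 12, 13, 11, 15, 16, 8] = (0 5 17 8 3 4)(1 9 7 14 11)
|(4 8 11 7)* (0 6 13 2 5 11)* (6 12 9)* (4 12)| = |(0 4 8)(2 5 11 7 12 9 6 13)| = 24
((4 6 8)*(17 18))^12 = ((4 6 8)(17 18))^12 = (18)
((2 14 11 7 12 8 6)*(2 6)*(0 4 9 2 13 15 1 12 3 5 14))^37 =((0 4 9 2)(1 12 8 13 15)(3 5 14 11 7))^37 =(0 4 9 2)(1 8 15 12 13)(3 14 7 5 11)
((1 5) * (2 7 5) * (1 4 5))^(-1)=((1 2 7)(4 5))^(-1)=(1 7 2)(4 5)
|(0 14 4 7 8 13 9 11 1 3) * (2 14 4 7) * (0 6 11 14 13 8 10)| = 8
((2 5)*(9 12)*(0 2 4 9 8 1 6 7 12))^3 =(0 4 2 9 5)(1 12 6 8 7)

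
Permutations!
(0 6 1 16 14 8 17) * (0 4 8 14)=(0 6 1 16)(4 8 17)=[6, 16, 2, 3, 8, 5, 1, 7, 17, 9, 10, 11, 12, 13, 14, 15, 0, 4]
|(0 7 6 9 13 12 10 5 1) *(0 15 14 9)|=|(0 7 6)(1 15 14 9 13 12 10 5)|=24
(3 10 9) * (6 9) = [0, 1, 2, 10, 4, 5, 9, 7, 8, 3, 6] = (3 10 6 9)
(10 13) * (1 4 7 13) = (1 4 7 13 10) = [0, 4, 2, 3, 7, 5, 6, 13, 8, 9, 1, 11, 12, 10]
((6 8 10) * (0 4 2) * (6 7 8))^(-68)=(0 4 2)(7 8 10)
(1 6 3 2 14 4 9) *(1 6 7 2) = (1 7 2 14 4 9 6 3) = [0, 7, 14, 1, 9, 5, 3, 2, 8, 6, 10, 11, 12, 13, 4]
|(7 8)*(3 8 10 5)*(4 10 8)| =4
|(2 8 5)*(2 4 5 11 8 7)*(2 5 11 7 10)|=|(2 10)(4 11 8 7 5)|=10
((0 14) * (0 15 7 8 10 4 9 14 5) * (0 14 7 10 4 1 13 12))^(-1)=(0 12 13 1 10 15 14 5)(4 8 7 9)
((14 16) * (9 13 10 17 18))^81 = (9 13 10 17 18)(14 16)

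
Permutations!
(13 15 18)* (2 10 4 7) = (2 10 4 7)(13 15 18) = [0, 1, 10, 3, 7, 5, 6, 2, 8, 9, 4, 11, 12, 15, 14, 18, 16, 17, 13]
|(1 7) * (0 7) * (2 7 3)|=5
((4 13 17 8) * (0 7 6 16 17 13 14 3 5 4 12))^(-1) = ((0 7 6 16 17 8 12)(3 5 4 14))^(-1) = (0 12 8 17 16 6 7)(3 14 4 5)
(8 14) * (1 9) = (1 9)(8 14) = [0, 9, 2, 3, 4, 5, 6, 7, 14, 1, 10, 11, 12, 13, 8]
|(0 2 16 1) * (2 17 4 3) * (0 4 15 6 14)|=|(0 17 15 6 14)(1 4 3 2 16)|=5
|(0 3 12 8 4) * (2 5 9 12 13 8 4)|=9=|(0 3 13 8 2 5 9 12 4)|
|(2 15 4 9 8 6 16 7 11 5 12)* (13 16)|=12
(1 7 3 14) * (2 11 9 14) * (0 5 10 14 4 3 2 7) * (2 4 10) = (0 5 2 11 9 10 14 1)(3 7 4) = [5, 0, 11, 7, 3, 2, 6, 4, 8, 10, 14, 9, 12, 13, 1]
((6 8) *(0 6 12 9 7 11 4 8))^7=(0 6)(4 8 12 9 7 11)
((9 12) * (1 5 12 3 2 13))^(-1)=(1 13 2 3 9 12 5)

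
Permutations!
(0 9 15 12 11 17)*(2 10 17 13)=(0 9 15 12 11 13 2 10 17)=[9, 1, 10, 3, 4, 5, 6, 7, 8, 15, 17, 13, 11, 2, 14, 12, 16, 0]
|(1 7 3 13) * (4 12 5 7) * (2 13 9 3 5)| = |(1 4 12 2 13)(3 9)(5 7)| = 10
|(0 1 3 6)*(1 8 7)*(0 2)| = 7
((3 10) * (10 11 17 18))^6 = ((3 11 17 18 10))^6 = (3 11 17 18 10)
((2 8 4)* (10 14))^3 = (10 14)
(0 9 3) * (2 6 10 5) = [9, 1, 6, 0, 4, 2, 10, 7, 8, 3, 5] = (0 9 3)(2 6 10 5)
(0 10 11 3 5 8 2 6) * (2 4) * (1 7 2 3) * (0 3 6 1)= (0 10 11)(1 7 2)(3 5 8 4 6)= [10, 7, 1, 5, 6, 8, 3, 2, 4, 9, 11, 0]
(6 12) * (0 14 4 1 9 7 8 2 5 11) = (0 14 4 1 9 7 8 2 5 11)(6 12) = [14, 9, 5, 3, 1, 11, 12, 8, 2, 7, 10, 0, 6, 13, 4]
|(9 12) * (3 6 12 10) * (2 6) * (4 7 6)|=8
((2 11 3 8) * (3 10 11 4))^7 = ((2 4 3 8)(10 11))^7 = (2 8 3 4)(10 11)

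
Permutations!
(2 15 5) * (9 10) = [0, 1, 15, 3, 4, 2, 6, 7, 8, 10, 9, 11, 12, 13, 14, 5] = (2 15 5)(9 10)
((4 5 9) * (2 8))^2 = ((2 8)(4 5 9))^2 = (4 9 5)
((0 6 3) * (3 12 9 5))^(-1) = (0 3 5 9 12 6)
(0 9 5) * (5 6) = [9, 1, 2, 3, 4, 0, 5, 7, 8, 6] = (0 9 6 5)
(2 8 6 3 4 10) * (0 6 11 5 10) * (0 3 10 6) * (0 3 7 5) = [3, 1, 8, 4, 7, 6, 10, 5, 11, 9, 2, 0] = (0 3 4 7 5 6 10 2 8 11)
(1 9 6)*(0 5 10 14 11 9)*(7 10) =(0 5 7 10 14 11 9 6 1) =[5, 0, 2, 3, 4, 7, 1, 10, 8, 6, 14, 9, 12, 13, 11]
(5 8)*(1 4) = (1 4)(5 8) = [0, 4, 2, 3, 1, 8, 6, 7, 5]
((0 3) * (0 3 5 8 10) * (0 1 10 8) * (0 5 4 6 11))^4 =(11)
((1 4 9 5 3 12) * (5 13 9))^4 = ((1 4 5 3 12)(9 13))^4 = (13)(1 12 3 5 4)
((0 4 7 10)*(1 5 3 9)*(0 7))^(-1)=((0 4)(1 5 3 9)(7 10))^(-1)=(0 4)(1 9 3 5)(7 10)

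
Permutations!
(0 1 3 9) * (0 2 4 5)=(0 1 3 9 2 4 5)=[1, 3, 4, 9, 5, 0, 6, 7, 8, 2]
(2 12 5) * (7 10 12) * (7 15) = [0, 1, 15, 3, 4, 2, 6, 10, 8, 9, 12, 11, 5, 13, 14, 7] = (2 15 7 10 12 5)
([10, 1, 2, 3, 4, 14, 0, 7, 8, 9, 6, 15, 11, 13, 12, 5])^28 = [10, 1, 2, 3, 4, 11, 0, 7, 8, 9, 6, 14, 5, 13, 15, 12]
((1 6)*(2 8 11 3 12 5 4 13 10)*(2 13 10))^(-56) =(2 10 5 3 8 13 4 12 11)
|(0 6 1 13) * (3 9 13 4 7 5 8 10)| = 11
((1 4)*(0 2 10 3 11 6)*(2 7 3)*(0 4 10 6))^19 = ((0 7 3 11)(1 10 2 6 4))^19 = (0 11 3 7)(1 4 6 2 10)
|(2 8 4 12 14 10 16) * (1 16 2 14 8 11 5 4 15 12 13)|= |(1 16 14 10 2 11 5 4 13)(8 15 12)|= 9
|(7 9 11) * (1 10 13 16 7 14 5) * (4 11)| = |(1 10 13 16 7 9 4 11 14 5)| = 10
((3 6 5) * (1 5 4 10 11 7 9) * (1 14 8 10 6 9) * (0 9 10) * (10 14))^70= (14)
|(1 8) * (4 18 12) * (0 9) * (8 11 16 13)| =30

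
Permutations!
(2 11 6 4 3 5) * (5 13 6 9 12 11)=(2 5)(3 13 6 4)(9 12 11)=[0, 1, 5, 13, 3, 2, 4, 7, 8, 12, 10, 9, 11, 6]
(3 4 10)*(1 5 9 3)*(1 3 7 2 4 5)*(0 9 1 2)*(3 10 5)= (10)(0 9 7)(1 2 4 5)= [9, 2, 4, 3, 5, 1, 6, 0, 8, 7, 10]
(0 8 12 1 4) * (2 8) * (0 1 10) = [2, 4, 8, 3, 1, 5, 6, 7, 12, 9, 0, 11, 10] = (0 2 8 12 10)(1 4)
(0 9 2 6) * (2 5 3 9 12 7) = [12, 1, 6, 9, 4, 3, 0, 2, 8, 5, 10, 11, 7] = (0 12 7 2 6)(3 9 5)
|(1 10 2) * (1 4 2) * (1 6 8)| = 4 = |(1 10 6 8)(2 4)|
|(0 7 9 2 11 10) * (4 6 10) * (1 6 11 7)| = 12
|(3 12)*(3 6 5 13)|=5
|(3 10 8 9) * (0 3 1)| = |(0 3 10 8 9 1)| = 6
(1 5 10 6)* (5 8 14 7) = (1 8 14 7 5 10 6) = [0, 8, 2, 3, 4, 10, 1, 5, 14, 9, 6, 11, 12, 13, 7]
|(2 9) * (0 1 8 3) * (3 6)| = 10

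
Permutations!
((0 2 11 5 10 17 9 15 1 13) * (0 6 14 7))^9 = (0 13 17 2 6 9 11 14 15 5 7 1 10)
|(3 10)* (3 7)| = |(3 10 7)| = 3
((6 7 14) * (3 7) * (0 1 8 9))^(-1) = ((0 1 8 9)(3 7 14 6))^(-1) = (0 9 8 1)(3 6 14 7)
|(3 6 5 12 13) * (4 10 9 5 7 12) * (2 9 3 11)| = 11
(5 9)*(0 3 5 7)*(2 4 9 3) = [2, 1, 4, 5, 9, 3, 6, 0, 8, 7] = (0 2 4 9 7)(3 5)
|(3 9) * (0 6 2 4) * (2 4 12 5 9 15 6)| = |(0 2 12 5 9 3 15 6 4)| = 9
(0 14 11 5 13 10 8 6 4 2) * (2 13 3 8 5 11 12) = (0 14 12 2)(3 8 6 4 13 10 5) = [14, 1, 0, 8, 13, 3, 4, 7, 6, 9, 5, 11, 2, 10, 12]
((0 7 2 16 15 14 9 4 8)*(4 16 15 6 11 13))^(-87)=(0 13 16 15)(2 8 11 9)(4 6 14 7)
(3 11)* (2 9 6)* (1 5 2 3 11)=(11)(1 5 2 9 6 3)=[0, 5, 9, 1, 4, 2, 3, 7, 8, 6, 10, 11]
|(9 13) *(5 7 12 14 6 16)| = |(5 7 12 14 6 16)(9 13)| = 6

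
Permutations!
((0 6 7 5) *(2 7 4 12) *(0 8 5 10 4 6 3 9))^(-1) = (0 9 3)(2 12 4 10 7)(5 8)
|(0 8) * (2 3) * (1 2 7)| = |(0 8)(1 2 3 7)| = 4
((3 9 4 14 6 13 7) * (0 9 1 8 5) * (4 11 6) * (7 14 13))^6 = (14)(0 1 6)(3 11 5)(7 9 8)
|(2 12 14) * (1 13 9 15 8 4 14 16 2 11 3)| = 9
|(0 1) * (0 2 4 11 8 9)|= |(0 1 2 4 11 8 9)|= 7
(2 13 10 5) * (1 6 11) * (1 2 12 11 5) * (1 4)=[0, 6, 13, 3, 1, 12, 5, 7, 8, 9, 4, 2, 11, 10]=(1 6 5 12 11 2 13 10 4)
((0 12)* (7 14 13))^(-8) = ((0 12)(7 14 13))^(-8) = (7 14 13)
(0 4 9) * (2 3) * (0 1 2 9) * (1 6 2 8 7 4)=(0 1 8 7 4)(2 3 9 6)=[1, 8, 3, 9, 0, 5, 2, 4, 7, 6]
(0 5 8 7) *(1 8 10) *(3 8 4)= (0 5 10 1 4 3 8 7)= [5, 4, 2, 8, 3, 10, 6, 0, 7, 9, 1]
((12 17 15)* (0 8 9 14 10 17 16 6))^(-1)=(0 6 16 12 15 17 10 14 9 8)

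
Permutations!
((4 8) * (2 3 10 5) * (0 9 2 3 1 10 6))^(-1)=(0 6 3 5 10 1 2 9)(4 8)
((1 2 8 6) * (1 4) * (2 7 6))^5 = ((1 7 6 4)(2 8))^5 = (1 7 6 4)(2 8)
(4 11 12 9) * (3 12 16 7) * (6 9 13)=(3 12 13 6 9 4 11 16 7)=[0, 1, 2, 12, 11, 5, 9, 3, 8, 4, 10, 16, 13, 6, 14, 15, 7]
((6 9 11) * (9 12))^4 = (12)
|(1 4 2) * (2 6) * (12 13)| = 4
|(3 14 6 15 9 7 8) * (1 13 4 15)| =|(1 13 4 15 9 7 8 3 14 6)| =10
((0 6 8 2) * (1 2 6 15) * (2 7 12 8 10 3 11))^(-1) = ((0 15 1 7 12 8 6 10 3 11 2))^(-1) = (0 2 11 3 10 6 8 12 7 1 15)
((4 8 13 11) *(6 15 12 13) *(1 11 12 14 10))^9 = ((1 11 4 8 6 15 14 10)(12 13))^9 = (1 11 4 8 6 15 14 10)(12 13)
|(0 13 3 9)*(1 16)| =4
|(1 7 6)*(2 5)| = |(1 7 6)(2 5)| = 6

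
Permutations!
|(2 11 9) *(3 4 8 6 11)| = 7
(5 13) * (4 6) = [0, 1, 2, 3, 6, 13, 4, 7, 8, 9, 10, 11, 12, 5] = (4 6)(5 13)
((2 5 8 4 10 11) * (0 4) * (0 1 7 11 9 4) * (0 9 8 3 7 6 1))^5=(11)(1 6)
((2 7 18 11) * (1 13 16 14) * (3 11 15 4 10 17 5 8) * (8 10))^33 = (1 13 16 14)(2 7 18 15 4 8 3 11)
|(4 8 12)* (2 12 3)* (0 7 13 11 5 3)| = |(0 7 13 11 5 3 2 12 4 8)| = 10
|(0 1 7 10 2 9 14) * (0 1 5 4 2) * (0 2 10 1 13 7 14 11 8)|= 8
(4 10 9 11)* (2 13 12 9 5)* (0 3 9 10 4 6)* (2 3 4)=[4, 1, 13, 9, 2, 3, 0, 7, 8, 11, 5, 6, 10, 12]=(0 4 2 13 12 10 5 3 9 11 6)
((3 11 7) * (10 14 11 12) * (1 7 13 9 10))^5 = (14)(1 7 3 12)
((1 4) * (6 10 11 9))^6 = (6 11)(9 10)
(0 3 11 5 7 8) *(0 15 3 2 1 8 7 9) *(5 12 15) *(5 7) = (0 2 1 8 7 5 9)(3 11 12 15) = [2, 8, 1, 11, 4, 9, 6, 5, 7, 0, 10, 12, 15, 13, 14, 3]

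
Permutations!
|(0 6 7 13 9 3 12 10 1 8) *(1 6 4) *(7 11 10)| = |(0 4 1 8)(3 12 7 13 9)(6 11 10)| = 60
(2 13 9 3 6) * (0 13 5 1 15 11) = (0 13 9 3 6 2 5 1 15 11) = [13, 15, 5, 6, 4, 1, 2, 7, 8, 3, 10, 0, 12, 9, 14, 11]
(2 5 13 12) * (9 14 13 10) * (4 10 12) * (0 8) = (0 8)(2 5 12)(4 10 9 14 13) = [8, 1, 5, 3, 10, 12, 6, 7, 0, 14, 9, 11, 2, 4, 13]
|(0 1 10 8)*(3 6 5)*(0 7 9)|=6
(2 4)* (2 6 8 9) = [0, 1, 4, 3, 6, 5, 8, 7, 9, 2] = (2 4 6 8 9)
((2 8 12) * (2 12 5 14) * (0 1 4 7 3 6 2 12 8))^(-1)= ((0 1 4 7 3 6 2)(5 14 12 8))^(-1)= (0 2 6 3 7 4 1)(5 8 12 14)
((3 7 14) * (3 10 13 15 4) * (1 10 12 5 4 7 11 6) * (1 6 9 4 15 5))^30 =(1 14 15 13)(3 9)(4 11)(5 10 12 7)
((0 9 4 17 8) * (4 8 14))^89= ((0 9 8)(4 17 14))^89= (0 8 9)(4 14 17)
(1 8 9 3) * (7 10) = (1 8 9 3)(7 10) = [0, 8, 2, 1, 4, 5, 6, 10, 9, 3, 7]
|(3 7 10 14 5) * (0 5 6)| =|(0 5 3 7 10 14 6)| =7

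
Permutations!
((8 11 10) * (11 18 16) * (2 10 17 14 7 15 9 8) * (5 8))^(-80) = ((2 10)(5 8 18 16 11 17 14 7 15 9))^(-80) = (18)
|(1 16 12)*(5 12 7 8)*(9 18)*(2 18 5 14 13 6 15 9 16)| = |(1 2 18 16 7 8 14 13 6 15 9 5 12)| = 13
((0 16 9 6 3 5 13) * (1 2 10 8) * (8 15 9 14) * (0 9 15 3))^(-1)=((0 16 14 8 1 2 10 3 5 13 9 6))^(-1)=(0 6 9 13 5 3 10 2 1 8 14 16)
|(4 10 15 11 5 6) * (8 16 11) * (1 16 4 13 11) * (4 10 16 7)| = |(1 7 4 16)(5 6 13 11)(8 10 15)| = 12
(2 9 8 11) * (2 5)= (2 9 8 11 5)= [0, 1, 9, 3, 4, 2, 6, 7, 11, 8, 10, 5]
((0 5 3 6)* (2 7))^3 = ((0 5 3 6)(2 7))^3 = (0 6 3 5)(2 7)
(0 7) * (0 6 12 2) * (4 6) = (0 7 4 6 12 2) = [7, 1, 0, 3, 6, 5, 12, 4, 8, 9, 10, 11, 2]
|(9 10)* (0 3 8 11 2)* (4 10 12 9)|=|(0 3 8 11 2)(4 10)(9 12)|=10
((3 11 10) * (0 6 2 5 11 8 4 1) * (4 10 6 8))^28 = ((0 8 10 3 4 1)(2 5 11 6))^28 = (11)(0 4 10)(1 3 8)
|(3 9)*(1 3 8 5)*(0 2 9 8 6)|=4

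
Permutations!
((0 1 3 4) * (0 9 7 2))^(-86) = (0 7 4 1 2 9 3)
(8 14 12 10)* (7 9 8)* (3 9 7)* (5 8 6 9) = (3 5 8 14 12 10)(6 9) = [0, 1, 2, 5, 4, 8, 9, 7, 14, 6, 3, 11, 10, 13, 12]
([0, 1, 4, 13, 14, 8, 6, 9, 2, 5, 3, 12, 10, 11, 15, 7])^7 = (2 8 5 9 7 15 14 4)(3 11 10 13 12)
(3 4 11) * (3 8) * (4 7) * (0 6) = [6, 1, 2, 7, 11, 5, 0, 4, 3, 9, 10, 8] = (0 6)(3 7 4 11 8)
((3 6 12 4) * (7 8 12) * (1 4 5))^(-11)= (1 8 3 5 7 4 12 6)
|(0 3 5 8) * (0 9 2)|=6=|(0 3 5 8 9 2)|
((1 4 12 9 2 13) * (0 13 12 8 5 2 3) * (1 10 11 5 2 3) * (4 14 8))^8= (0 10 5)(1 8 12)(2 9 14)(3 13 11)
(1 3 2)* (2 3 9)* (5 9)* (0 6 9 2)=(0 6 9)(1 5 2)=[6, 5, 1, 3, 4, 2, 9, 7, 8, 0]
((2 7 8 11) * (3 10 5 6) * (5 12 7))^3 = ((2 5 6 3 10 12 7 8 11))^3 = (2 3 7)(5 10 8)(6 12 11)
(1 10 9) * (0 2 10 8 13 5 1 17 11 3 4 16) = (0 2 10 9 17 11 3 4 16)(1 8 13 5) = [2, 8, 10, 4, 16, 1, 6, 7, 13, 17, 9, 3, 12, 5, 14, 15, 0, 11]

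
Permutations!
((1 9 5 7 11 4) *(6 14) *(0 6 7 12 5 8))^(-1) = ((0 6 14 7 11 4 1 9 8)(5 12))^(-1) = (0 8 9 1 4 11 7 14 6)(5 12)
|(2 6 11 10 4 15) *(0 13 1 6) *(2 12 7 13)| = 18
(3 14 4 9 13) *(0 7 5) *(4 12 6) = (0 7 5)(3 14 12 6 4 9 13) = [7, 1, 2, 14, 9, 0, 4, 5, 8, 13, 10, 11, 6, 3, 12]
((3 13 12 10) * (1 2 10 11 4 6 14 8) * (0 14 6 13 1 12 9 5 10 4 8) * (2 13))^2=((0 14)(1 13 9 5 10 3)(2 4)(8 12 11))^2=(14)(1 9 10)(3 13 5)(8 11 12)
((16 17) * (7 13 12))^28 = ((7 13 12)(16 17))^28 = (17)(7 13 12)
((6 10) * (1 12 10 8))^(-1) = (1 8 6 10 12)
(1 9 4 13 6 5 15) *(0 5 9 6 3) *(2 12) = (0 5 15 1 6 9 4 13 3)(2 12) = [5, 6, 12, 0, 13, 15, 9, 7, 8, 4, 10, 11, 2, 3, 14, 1]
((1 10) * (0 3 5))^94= (10)(0 3 5)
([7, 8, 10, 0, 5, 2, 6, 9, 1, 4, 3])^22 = [10, 1, 4, 2, 7, 9, 6, 3, 8, 0, 5]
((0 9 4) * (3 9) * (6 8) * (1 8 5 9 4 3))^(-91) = ((0 1 8 6 5 9 3 4))^(-91) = (0 9 8 4 5 1 3 6)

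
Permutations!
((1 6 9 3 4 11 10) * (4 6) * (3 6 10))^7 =((1 4 11 3 10)(6 9))^7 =(1 11 10 4 3)(6 9)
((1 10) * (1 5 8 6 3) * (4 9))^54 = ((1 10 5 8 6 3)(4 9))^54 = (10)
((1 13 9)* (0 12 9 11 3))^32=((0 12 9 1 13 11 3))^32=(0 13 12 11 9 3 1)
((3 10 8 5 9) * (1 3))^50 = (1 10 5)(3 8 9)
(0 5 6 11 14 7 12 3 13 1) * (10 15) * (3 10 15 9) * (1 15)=(0 5 6 11 14 7 12 10 9 3 13 15 1)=[5, 0, 2, 13, 4, 6, 11, 12, 8, 3, 9, 14, 10, 15, 7, 1]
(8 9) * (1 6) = (1 6)(8 9) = [0, 6, 2, 3, 4, 5, 1, 7, 9, 8]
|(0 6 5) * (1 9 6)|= |(0 1 9 6 5)|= 5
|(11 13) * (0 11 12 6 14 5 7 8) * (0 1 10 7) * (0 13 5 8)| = 11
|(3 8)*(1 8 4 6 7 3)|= |(1 8)(3 4 6 7)|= 4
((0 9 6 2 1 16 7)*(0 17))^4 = (0 1)(2 17)(6 7)(9 16)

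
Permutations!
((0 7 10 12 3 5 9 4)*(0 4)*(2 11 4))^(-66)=(0 3 7 5 10 9 12)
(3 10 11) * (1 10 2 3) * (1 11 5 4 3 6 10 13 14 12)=[0, 13, 6, 2, 3, 4, 10, 7, 8, 9, 5, 11, 1, 14, 12]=(1 13 14 12)(2 6 10 5 4 3)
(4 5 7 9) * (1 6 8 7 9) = (1 6 8 7)(4 5 9) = [0, 6, 2, 3, 5, 9, 8, 1, 7, 4]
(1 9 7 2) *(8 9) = [0, 8, 1, 3, 4, 5, 6, 2, 9, 7] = (1 8 9 7 2)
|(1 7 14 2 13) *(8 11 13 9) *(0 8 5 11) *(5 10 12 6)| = |(0 8)(1 7 14 2 9 10 12 6 5 11 13)| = 22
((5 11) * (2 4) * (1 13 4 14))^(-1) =(1 14 2 4 13)(5 11)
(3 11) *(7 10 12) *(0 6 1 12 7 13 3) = [6, 12, 2, 11, 4, 5, 1, 10, 8, 9, 7, 0, 13, 3] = (0 6 1 12 13 3 11)(7 10)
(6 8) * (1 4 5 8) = (1 4 5 8 6) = [0, 4, 2, 3, 5, 8, 1, 7, 6]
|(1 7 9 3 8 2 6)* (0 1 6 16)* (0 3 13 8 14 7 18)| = 24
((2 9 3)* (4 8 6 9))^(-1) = (2 3 9 6 8 4)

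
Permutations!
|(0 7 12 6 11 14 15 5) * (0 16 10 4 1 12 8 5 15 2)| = 13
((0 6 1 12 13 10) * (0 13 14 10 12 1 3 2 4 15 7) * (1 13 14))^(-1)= (0 7 15 4 2 3 6)(1 12 13)(10 14)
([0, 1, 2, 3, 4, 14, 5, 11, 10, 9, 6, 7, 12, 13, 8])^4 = (5 6 10 8 14)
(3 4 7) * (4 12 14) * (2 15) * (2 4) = [0, 1, 15, 12, 7, 5, 6, 3, 8, 9, 10, 11, 14, 13, 2, 4] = (2 15 4 7 3 12 14)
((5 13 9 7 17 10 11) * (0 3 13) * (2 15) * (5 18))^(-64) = (0 10 13 18 7)(3 11 9 5 17)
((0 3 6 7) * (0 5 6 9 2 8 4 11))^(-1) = ((0 3 9 2 8 4 11)(5 6 7))^(-1) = (0 11 4 8 2 9 3)(5 7 6)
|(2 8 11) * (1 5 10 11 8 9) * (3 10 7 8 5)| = 6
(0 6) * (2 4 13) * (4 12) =(0 6)(2 12 4 13) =[6, 1, 12, 3, 13, 5, 0, 7, 8, 9, 10, 11, 4, 2]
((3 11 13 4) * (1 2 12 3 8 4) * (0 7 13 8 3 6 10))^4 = ((0 7 13 1 2 12 6 10)(3 11 8 4))^4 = (0 2)(1 10)(6 13)(7 12)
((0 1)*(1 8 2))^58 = (0 2)(1 8) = ((0 8 2 1))^58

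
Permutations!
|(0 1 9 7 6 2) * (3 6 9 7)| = |(0 1 7 9 3 6 2)| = 7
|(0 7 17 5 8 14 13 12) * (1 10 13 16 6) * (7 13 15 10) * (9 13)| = |(0 9 13 12)(1 7 17 5 8 14 16 6)(10 15)| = 8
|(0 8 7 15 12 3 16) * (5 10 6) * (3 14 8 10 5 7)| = 10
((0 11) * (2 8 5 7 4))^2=(11)(2 5 4 8 7)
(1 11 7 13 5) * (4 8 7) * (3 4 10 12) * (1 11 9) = (1 9)(3 4 8 7 13 5 11 10 12) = [0, 9, 2, 4, 8, 11, 6, 13, 7, 1, 12, 10, 3, 5]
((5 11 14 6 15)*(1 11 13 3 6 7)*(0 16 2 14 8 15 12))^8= ((0 16 2 14 7 1 11 8 15 5 13 3 6 12))^8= (0 15 2 13 7 6 11)(1 12 8 16 5 14 3)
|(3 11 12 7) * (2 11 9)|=6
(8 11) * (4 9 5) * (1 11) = [0, 11, 2, 3, 9, 4, 6, 7, 1, 5, 10, 8] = (1 11 8)(4 9 5)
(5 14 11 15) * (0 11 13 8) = [11, 1, 2, 3, 4, 14, 6, 7, 0, 9, 10, 15, 12, 8, 13, 5] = (0 11 15 5 14 13 8)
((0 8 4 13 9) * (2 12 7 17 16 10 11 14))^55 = ((0 8 4 13 9)(2 12 7 17 16 10 11 14))^55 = (2 14 11 10 16 17 7 12)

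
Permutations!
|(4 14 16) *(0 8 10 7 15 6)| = |(0 8 10 7 15 6)(4 14 16)| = 6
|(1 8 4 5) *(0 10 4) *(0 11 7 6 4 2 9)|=|(0 10 2 9)(1 8 11 7 6 4 5)|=28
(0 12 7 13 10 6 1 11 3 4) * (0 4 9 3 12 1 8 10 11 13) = [1, 13, 2, 9, 4, 5, 8, 0, 10, 3, 6, 12, 7, 11] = (0 1 13 11 12 7)(3 9)(6 8 10)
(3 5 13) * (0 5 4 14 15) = (0 5 13 3 4 14 15) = [5, 1, 2, 4, 14, 13, 6, 7, 8, 9, 10, 11, 12, 3, 15, 0]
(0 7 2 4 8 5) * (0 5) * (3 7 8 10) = (0 8)(2 4 10 3 7) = [8, 1, 4, 7, 10, 5, 6, 2, 0, 9, 3]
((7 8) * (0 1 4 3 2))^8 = (8)(0 3 1 2 4)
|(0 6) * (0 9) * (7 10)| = 6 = |(0 6 9)(7 10)|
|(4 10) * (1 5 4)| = 4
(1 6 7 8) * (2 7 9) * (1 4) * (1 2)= (1 6 9)(2 7 8 4)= [0, 6, 7, 3, 2, 5, 9, 8, 4, 1]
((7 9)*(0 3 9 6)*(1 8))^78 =((0 3 9 7 6)(1 8))^78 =(0 7 3 6 9)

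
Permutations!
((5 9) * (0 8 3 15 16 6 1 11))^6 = (0 1 16 3)(6 15 8 11)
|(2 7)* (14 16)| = 2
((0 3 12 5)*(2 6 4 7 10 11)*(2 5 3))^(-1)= (0 5 11 10 7 4 6 2)(3 12)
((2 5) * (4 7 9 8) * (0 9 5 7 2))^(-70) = (9)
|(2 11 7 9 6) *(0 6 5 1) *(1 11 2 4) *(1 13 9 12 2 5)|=|(0 6 4 13 9 1)(2 5 11 7 12)|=30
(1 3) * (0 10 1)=(0 10 1 3)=[10, 3, 2, 0, 4, 5, 6, 7, 8, 9, 1]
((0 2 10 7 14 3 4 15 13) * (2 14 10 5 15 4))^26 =((0 14 3 2 5 15 13)(7 10))^26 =(0 15 2 14 13 5 3)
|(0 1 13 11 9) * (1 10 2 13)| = |(0 10 2 13 11 9)| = 6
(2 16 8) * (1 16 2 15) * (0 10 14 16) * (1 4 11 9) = (0 10 14 16 8 15 4 11 9 1) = [10, 0, 2, 3, 11, 5, 6, 7, 15, 1, 14, 9, 12, 13, 16, 4, 8]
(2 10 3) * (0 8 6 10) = (0 8 6 10 3 2) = [8, 1, 0, 2, 4, 5, 10, 7, 6, 9, 3]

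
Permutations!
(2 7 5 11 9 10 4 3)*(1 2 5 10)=(1 2 7 10 4 3 5 11 9)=[0, 2, 7, 5, 3, 11, 6, 10, 8, 1, 4, 9]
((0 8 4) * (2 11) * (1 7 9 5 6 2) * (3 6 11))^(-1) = (0 4 8)(1 11 5 9 7)(2 6 3)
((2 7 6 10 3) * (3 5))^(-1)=((2 7 6 10 5 3))^(-1)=(2 3 5 10 6 7)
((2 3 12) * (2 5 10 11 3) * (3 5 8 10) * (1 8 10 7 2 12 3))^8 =((1 8 7 2 12 10 11 5))^8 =(12)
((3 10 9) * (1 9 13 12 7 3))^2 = (3 13 7 10 12)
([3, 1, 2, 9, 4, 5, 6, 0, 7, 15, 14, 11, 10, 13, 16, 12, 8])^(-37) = [15, 1, 2, 12, 4, 5, 6, 9, 3, 10, 8, 11, 16, 13, 7, 14, 0]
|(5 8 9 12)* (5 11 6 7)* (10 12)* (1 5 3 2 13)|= |(1 5 8 9 10 12 11 6 7 3 2 13)|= 12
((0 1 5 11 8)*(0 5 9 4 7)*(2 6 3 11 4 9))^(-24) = (0 8 2 4 3)(1 5 6 7 11) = ((0 1 2 6 3 11 8 5 4 7))^(-24)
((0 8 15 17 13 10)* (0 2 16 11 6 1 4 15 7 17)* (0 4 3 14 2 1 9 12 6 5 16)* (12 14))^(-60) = (0 10 9 7 3 2 13 6 8 1 14 17 12)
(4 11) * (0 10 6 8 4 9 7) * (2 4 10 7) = (0 7)(2 4 11 9)(6 8 10) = [7, 1, 4, 3, 11, 5, 8, 0, 10, 2, 6, 9]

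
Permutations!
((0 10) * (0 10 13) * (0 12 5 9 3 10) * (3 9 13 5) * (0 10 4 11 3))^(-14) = (0 13)(3 4 11)(5 12)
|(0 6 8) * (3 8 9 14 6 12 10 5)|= 6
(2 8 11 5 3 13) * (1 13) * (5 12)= (1 13 2 8 11 12 5 3)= [0, 13, 8, 1, 4, 3, 6, 7, 11, 9, 10, 12, 5, 2]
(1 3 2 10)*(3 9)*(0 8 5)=(0 8 5)(1 9 3 2 10)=[8, 9, 10, 2, 4, 0, 6, 7, 5, 3, 1]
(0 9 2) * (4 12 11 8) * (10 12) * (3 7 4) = (0 9 2)(3 7 4 10 12 11 8) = [9, 1, 0, 7, 10, 5, 6, 4, 3, 2, 12, 8, 11]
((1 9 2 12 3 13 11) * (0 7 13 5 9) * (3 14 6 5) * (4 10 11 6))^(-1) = (0 1 11 10 4 14 12 2 9 5 6 13 7)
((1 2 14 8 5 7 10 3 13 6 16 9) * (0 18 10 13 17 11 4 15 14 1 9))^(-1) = ((0 18 10 3 17 11 4 15 14 8 5 7 13 6 16)(1 2))^(-1) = (0 16 6 13 7 5 8 14 15 4 11 17 3 10 18)(1 2)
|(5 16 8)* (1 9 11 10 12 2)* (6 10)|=|(1 9 11 6 10 12 2)(5 16 8)|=21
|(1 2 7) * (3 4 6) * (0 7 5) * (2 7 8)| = |(0 8 2 5)(1 7)(3 4 6)| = 12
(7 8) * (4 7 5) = (4 7 8 5) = [0, 1, 2, 3, 7, 4, 6, 8, 5]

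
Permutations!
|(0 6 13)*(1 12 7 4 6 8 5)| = |(0 8 5 1 12 7 4 6 13)| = 9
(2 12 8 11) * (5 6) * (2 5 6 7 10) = (2 12 8 11 5 7 10) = [0, 1, 12, 3, 4, 7, 6, 10, 11, 9, 2, 5, 8]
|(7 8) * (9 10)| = |(7 8)(9 10)| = 2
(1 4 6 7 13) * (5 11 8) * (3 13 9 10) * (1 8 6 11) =(1 4 11 6 7 9 10 3 13 8 5) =[0, 4, 2, 13, 11, 1, 7, 9, 5, 10, 3, 6, 12, 8]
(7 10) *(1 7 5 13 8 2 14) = (1 7 10 5 13 8 2 14) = [0, 7, 14, 3, 4, 13, 6, 10, 2, 9, 5, 11, 12, 8, 1]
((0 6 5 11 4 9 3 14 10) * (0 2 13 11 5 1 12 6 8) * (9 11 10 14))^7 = (14)(0 8)(1 12 6)(2 13 10)(3 9)(4 11)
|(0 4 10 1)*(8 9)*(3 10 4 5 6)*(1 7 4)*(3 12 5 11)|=42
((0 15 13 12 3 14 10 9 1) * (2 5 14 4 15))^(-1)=(0 1 9 10 14 5 2)(3 12 13 15 4)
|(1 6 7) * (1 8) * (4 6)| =5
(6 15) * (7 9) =(6 15)(7 9) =[0, 1, 2, 3, 4, 5, 15, 9, 8, 7, 10, 11, 12, 13, 14, 6]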